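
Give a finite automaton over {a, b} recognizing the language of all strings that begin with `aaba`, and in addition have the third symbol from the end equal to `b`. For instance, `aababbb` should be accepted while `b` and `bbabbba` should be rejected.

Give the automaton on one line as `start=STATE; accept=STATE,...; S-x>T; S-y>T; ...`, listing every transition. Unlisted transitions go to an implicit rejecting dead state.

start=q0; accept=q6,q7,q11,q12; q0-a>q1; q0-b>q2; q1-a>q3; q1-b>q2; q2-a>q2; q2-b>q2; q3-a>q2; q3-b>q4; q4-a>q5; q4-b>q2; q5-a>q6; q5-b>q7; q6-a>q8; q6-b>q9; q7-a>q5; q7-b>q10; q8-a>q8; q8-b>q9; q9-a>q5; q9-b>q10; q10-a>q11; q10-b>q12; q11-a>q6; q11-b>q7; q12-a>q11; q12-b>q12

Handle the two conditions separately and then intersect. The first has 6 states tracking whether the input so far still matches the prefix `aaba`; the second has 15 states tracking the last 3 symbols read. A product state is a pair (one from each), accepting exactly when both do. Minimizing collapses redundant product states.
13 states suffice.
          a    b  
>  q0     q1   q2 
   q1     q3   q2 
   q2     q2   q2 
   q3     q2   q4 
   q4     q5   q2 
   q5     q6   q7 
 * q6     q8   q9 
 * q7     q5  q10 
   q8     q8   q9 
   q9     q5  q10 
   q10   q11  q12 
 * q11    q6   q7 
 * q12   q11  q12 
(> = start, * = accepting)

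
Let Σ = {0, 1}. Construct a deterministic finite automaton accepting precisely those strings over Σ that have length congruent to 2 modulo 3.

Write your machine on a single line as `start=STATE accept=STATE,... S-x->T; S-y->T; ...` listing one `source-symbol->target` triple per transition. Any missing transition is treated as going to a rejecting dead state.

Count input length modulo 3: every symbol advances one step around the cycle q0 → q1 → q2 → q0. Accept at q2.
        0   1  
>  q0   q1  q1 
   q1   q2  q2 
 * q2   q0  q0 
(> = start, * = accepting)

start=q0; accept=q2; q0-0->q1; q0-1->q1; q1-0->q2; q1-1->q2; q2-0->q0; q2-1->q0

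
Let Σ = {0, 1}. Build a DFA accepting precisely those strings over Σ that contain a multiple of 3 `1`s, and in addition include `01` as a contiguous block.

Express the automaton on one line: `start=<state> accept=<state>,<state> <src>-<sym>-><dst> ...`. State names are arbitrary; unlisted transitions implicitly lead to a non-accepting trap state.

Build one automaton per condition and run them in lockstep. The first has 3 states tracking the count of `1`s modulo 3; the second has 3 states tracking whether and how much of `01` has been seen. A product state is a pair (one from each), accepting exactly when both do. After merging equivalent states the machine shrinks.
        0   1  
>  S0   S1  S2 
   S1   S1  S3 
   S2   S3  S4 
   S3   S3  S5 
   S4   S5  S0 
   S5   S5  S6 
 * S6   S6  S3 
(> = start, * = accepting)

start=S0 accept=S6 S0-0->S1 S0-1->S2 S1-0->S1 S1-1->S3 S2-0->S3 S2-1->S4 S3-0->S3 S3-1->S5 S4-0->S5 S4-1->S0 S5-0->S5 S5-1->S6 S6-0->S6 S6-1->S3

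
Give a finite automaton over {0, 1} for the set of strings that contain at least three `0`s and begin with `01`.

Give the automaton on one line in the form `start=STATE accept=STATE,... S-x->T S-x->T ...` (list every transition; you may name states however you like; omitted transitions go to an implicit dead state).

start=q0 accept=q5 q0-0->q1 q0-1->q2 q1-0->q2 q1-1->q3 q2-0->q2 q2-1->q2 q3-0->q4 q3-1->q3 q4-0->q5 q4-1->q4 q5-0->q5 q5-1->q5

Build one automaton per condition and run them in lockstep. One (5 states) tracks the count of `0`s, saturating at 4; the other (4 states) tracks whether the input so far still matches the prefix `01`. Each combined state is a pair, one component from each; accept when both components accept. Minimizing collapses redundant product states.
With 6 states:
        0   1  
>  q0   q1  q2 
   q1   q2  q3 
   q2   q2  q2 
   q3   q4  q3 
   q4   q5  q4 
 * q5   q5  q5 
(> = start, * = accepting)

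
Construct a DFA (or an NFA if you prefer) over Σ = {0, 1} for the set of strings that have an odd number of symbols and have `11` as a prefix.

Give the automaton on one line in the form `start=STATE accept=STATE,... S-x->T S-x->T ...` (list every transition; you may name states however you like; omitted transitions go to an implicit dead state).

Build one automaton per condition and run them in lockstep. The first has 2 states tracking the input length modulo 2; the second has 4 states tracking whether the input so far still matches the prefix `11`. A product state is a pair (one from each), accepting exactly when both do.
A 6-state machine:
       0  1 
>  A   B  C 
   B   D  D 
   C   D  E 
   D   B  B 
   E   F  F 
 * F   E  E 
(> = start, * = accepting)

start=A accept=F A-0->B A-1->C B-0->D B-1->D C-0->D C-1->E D-0->B D-1->B E-0->F E-1->F F-0->E F-1->E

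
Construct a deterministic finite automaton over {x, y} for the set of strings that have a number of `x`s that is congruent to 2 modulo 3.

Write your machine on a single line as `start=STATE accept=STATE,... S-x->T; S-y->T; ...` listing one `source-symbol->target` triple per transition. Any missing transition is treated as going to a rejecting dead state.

The only thing that matters is how many `x`s have appeared, reduced mod 3. Use one state per residue: S0 for 0, …, S2 for 2. Reading `x` moves to the next residue; anything else stays put. S2 is accepting.
A 3-state machine:
        x   y  
>  S0   S1  S0 
   S1   S2  S1 
 * S2   S0  S2 
(> = start, * = accepting)

start=S0; accept=S2; S0-x->S1; S0-y->S0; S1-x->S2; S1-y->S1; S2-x->S0; S2-y->S2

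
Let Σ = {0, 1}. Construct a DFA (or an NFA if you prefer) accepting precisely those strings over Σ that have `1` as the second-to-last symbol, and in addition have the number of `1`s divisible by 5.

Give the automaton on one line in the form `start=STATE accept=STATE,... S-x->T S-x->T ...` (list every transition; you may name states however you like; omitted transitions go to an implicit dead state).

Handle the two conditions separately and then intersect. One (7 states) tracks the last 2 symbols read; the other (5 states) tracks the count of `1`s modulo 5. Each combined state is a pair, one component from each; accept when both components accept.
23 states suffice.
       0  1 
>  A   B  C 
   B   D  E 
   C   F  G 
   D   D  E 
   E   F  G 
   F   H  I 
   G   J  K 
   H   H  I 
   I   J  K 
   J   L  M 
   K   N  O 
   L   L  M 
   M   N  O 
   N   P  Q 
   O   R  S 
   P   P  Q 
   Q   R  S 
   R   T  U 
 * S   V  W 
   T   T  U 
   U   V  W 
 * V   D  E 
   W   F  G 
(> = start, * = accepting)

start=A accept=S,V A-0->B A-1->C B-0->D B-1->E C-0->F C-1->G D-0->D D-1->E E-0->F E-1->G F-0->H F-1->I G-0->J G-1->K H-0->H H-1->I I-0->J I-1->K J-0->L J-1->M K-0->N K-1->O L-0->L L-1->M M-0->N M-1->O N-0->P N-1->Q O-0->R O-1->S P-0->P P-1->Q Q-0->R Q-1->S R-0->T R-1->U S-0->V S-1->W T-0->T T-1->U U-0->V U-1->W V-0->D V-1->E W-0->F W-1->G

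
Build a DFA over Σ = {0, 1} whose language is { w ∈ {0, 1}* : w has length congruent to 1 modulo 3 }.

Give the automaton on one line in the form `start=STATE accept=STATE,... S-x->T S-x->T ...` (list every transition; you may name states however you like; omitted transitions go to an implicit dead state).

start=q0 accept=q1 q0-0->q1 q0-1->q1 q1-0->q2 q1-1->q2 q2-0->q0 q2-1->q0

Only the length mod 3 matters, so use a 3-cycle: from any state, every input symbol moves to the next state, wrapping q2 back to q0. Mark q1 accepting.
A 3-state machine:
        0   1  
>  q0   q1  q1 
 * q1   q2  q2 
   q2   q0  q0 
(> = start, * = accepting)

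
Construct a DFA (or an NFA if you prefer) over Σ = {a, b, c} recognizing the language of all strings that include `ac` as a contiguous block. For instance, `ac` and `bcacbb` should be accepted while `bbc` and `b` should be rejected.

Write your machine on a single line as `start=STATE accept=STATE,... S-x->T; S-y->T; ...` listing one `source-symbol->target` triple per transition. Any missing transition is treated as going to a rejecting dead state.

Track how much of `ac` has been matched so far: state S0 is no progress, S2 is the absorbing accept state reached once `ac` has occurred. Intermediate states record partial matches; on a mismatch, fall back to the longest reusable overlap.
A 3-state machine:
        a   b   c  
>  S0   S1  S0  S0 
   S1   S1  S0  S2 
 * S2   S2  S2  S2 
(> = start, * = accepting)

start=S0; accept=S2; S0-a->S1; S0-b->S0; S0-c->S0; S1-a->S1; S1-b->S0; S1-c->S2; S2-a->S2; S2-b->S2; S2-c->S2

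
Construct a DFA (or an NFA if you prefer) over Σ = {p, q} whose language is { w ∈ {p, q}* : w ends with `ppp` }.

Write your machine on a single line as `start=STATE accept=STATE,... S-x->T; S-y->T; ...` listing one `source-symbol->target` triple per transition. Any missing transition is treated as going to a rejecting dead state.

Let each state record the length of the longest suffix of the input read so far that is also a prefix of `ppp`. s1 means the last symbol is `p`; s2 means the last 2 symbols are `pp`; s3 means the last 3 symbols are `ppp`. Accept only at s3, where the string currently ends in `ppp`.
A 4-state machine:
        p   q  
>  s0   s1  s0 
   s1   s2  s0 
   s2   s3  s0 
 * s3   s3  s0 
(> = start, * = accepting)

start=s0; accept=s3; s0-p->s1; s0-q->s0; s1-p->s2; s1-q->s0; s2-p->s3; s2-q->s0; s3-p->s3; s3-q->s0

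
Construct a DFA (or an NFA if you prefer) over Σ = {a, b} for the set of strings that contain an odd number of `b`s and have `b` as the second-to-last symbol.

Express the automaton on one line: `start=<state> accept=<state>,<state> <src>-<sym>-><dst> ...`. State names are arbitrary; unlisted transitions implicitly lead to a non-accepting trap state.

Build one automaton per condition and run them in lockstep. One (2 states) tracks the count of `b`s modulo 2; the other (7 states) tracks the last 2 symbols read. Each combined state is a pair, one component from each; accept when both components accept. After merging equivalent states the machine shrinks.
6 states suffice.
        a   b  
>  S0   S0  S1 
   S1   S2  S3 
 * S2   S4  S3 
   S3   S0  S5 
   S4   S4  S3 
 * S5   S2  S3 
(> = start, * = accepting)

start=S0 accept=S2,S5 S0-a->S0 S0-b->S1 S1-a->S2 S1-b->S3 S2-a->S4 S2-b->S3 S3-a->S0 S3-b->S5 S4-a->S4 S4-b->S3 S5-a->S2 S5-b->S3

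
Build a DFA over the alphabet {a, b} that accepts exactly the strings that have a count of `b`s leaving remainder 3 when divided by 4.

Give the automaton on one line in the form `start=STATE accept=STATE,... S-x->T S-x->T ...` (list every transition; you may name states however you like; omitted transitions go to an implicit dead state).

start=S0 accept=S3 S0-a->S0 S0-b->S1 S1-a->S1 S1-b->S2 S2-a->S2 S2-b->S3 S3-a->S3 S3-b->S0

The only thing that matters is how many `b`s have appeared, reduced mod 4. Use one state per residue: S0 for 0, …, S3 for 3. Reading `b` moves to the next residue; anything else stays put. S3 is accepting.
A 4-state machine:
        a   b  
>  S0   S0  S1 
   S1   S1  S2 
   S2   S2  S3 
 * S3   S3  S0 
(> = start, * = accepting)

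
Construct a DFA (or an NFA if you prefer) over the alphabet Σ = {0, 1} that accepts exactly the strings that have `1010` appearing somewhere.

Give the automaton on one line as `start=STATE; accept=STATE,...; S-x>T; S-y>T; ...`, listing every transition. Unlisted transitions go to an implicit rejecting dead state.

Track how much of `1010` has been matched so far: state s0 is no progress, s4 is the absorbing accept state reached once `1010` has occurred. Intermediate states record partial matches; on a mismatch, fall back to the longest reusable overlap.
With 5 states:
        0   1  
>  s0   s0  s1 
   s1   s2  s1 
   s2   s0  s3 
   s3   s4  s1 
 * s4   s4  s4 
(> = start, * = accepting)

start=s0; accept=s4; s0-0>s0; s0-1>s1; s1-0>s2; s1-1>s1; s2-0>s0; s2-1>s3; s3-0>s4; s3-1>s1; s4-0>s4; s4-1>s4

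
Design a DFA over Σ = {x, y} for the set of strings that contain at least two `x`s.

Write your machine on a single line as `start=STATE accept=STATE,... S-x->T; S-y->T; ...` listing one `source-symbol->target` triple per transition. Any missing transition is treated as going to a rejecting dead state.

Only the number of `x`s matters, and only up to 3. Make a chain A → B → C → D advanced by each `x` (with D absorbing); every other symbol self-loops. The accepting set is {C, D}.
4 states suffice.
       x  y 
>  A   B  A 
   B   C  B 
 * C   D  C 
 * D   D  D 
(> = start, * = accepting)

start=A; accept=C,D; A-x->B; A-y->A; B-x->C; B-y->B; C-x->D; C-y->C; D-x->D; D-y->D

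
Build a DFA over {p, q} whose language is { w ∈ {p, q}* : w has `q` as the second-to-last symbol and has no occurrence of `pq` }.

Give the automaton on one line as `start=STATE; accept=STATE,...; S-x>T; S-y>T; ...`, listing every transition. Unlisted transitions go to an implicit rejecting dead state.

start=A; accept=D,E; A-p>B; A-q>C; B-p>B; B-q>B; C-p>D; C-q>E; D-p>B; D-q>B; E-p>D; E-q>E

Handle the two conditions separately and then intersect. One (7 states) tracks the last 2 symbols read; the other (3 states) tracks partial matches of the forbidden pattern `pq`. Each combined state is a pair, one component from each; accept when both components accept. After merging equivalent states the machine shrinks.
With 5 states:
       p  q 
>  A   B  C 
   B   B  B 
   C   D  E 
 * D   B  B 
 * E   D  E 
(> = start, * = accepting)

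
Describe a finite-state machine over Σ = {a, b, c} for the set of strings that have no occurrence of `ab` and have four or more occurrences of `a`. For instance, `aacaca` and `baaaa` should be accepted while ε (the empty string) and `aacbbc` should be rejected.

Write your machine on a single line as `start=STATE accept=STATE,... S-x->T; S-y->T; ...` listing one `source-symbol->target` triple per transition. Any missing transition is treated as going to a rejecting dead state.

Handle the two conditions separately and then intersect. One (3 states) tracks partial matches of the forbidden pattern `ab`; the other (6 states) tracks the count of `a`s, saturating at 5. Each combined state is a pair, one component from each; accept when both components accept. Minimizing collapses redundant product states.
10 states suffice.
        a   b   c  
>  q0   q1  q0  q0 
   q1   q2  q3  q4 
   q2   q5  q3  q6 
   q3   q3  q3  q3 
   q4   q2  q4  q4 
   q5   q7  q3  q8 
   q6   q5  q6  q6 
 * q7   q7  q3  q9 
   q8   q7  q8  q8 
 * q9   q7  q9  q9 
(> = start, * = accepting)

start=q0; accept=q7,q9; q0-a->q1; q0-b->q0; q0-c->q0; q1-a->q2; q1-b->q3; q1-c->q4; q2-a->q5; q2-b->q3; q2-c->q6; q3-a->q3; q3-b->q3; q3-c->q3; q4-a->q2; q4-b->q4; q4-c->q4; q5-a->q7; q5-b->q3; q5-c->q8; q6-a->q5; q6-b->q6; q6-c->q6; q7-a->q7; q7-b->q3; q7-c->q9; q8-a->q7; q8-b->q8; q8-c->q8; q9-a->q7; q9-b->q9; q9-c->q9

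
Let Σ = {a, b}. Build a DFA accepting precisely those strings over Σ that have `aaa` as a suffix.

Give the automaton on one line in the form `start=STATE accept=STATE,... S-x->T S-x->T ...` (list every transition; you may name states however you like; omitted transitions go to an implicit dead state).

Remember how much of `aaa` the current input suffix matches. State q0 means no match yet; q1 means the last symbol is `a`; q2 means the last 2 symbols are `aa`; q3 means the last 3 symbols are `aaa`. Only q3 accepts. On a mismatch, fall back to the longest proper suffix that is still a prefix of `aaa`.
With 4 states:
        a   b  
>  q0   q1  q0 
   q1   q2  q0 
   q2   q3  q0 
 * q3   q3  q0 
(> = start, * = accepting)

start=q0 accept=q3 q0-a->q1 q0-b->q0 q1-a->q2 q1-b->q0 q2-a->q3 q2-b->q0 q3-a->q3 q3-b->q0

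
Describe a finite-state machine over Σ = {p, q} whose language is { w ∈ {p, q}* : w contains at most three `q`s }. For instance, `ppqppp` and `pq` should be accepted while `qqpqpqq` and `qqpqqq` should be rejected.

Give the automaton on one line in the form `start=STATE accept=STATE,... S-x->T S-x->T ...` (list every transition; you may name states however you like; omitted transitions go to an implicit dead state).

start=A accept=A,B,C,D A-p->A A-q->B B-p->B B-q->C C-p->C C-q->D D-p->D D-q->E E-p->E E-q->E

Only the number of `q`s matters, and only up to 4. Make a chain A → B → C → D → E advanced by each `q` (with E absorbing); every other symbol self-loops. The accepting set is {A, B, C, D}.
With 5 states:
       p  q 
>* A   A  B 
 * B   B  C 
 * C   C  D 
 * D   D  E 
   E   E  E 
(> = start, * = accepting)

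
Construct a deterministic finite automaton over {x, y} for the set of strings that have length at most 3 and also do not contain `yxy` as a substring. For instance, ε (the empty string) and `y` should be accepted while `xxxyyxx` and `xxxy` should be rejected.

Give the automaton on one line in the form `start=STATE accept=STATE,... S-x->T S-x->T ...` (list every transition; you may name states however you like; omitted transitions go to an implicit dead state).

start=q0 accept=q0,q1,q2,q3,q4,q5 q0-x->q1 q0-y->q2 q1-x->q3 q1-y->q3 q2-x->q4 q2-y->q3 q3-x->q5 q3-y->q5 q4-x->q5 q4-y->q6 q5-x->q6 q5-y->q6 q6-x->q6 q6-y->q6

Build one automaton per condition and run them in lockstep. One (5 states) tracks the input length, saturating at 4; the other (4 states) tracks partial matches of the forbidden pattern `yxy`. Each combined state is a pair, one component from each; accept when both components accept. After merging equivalent states the machine shrinks.
7 states suffice.
        x   y  
>* q0   q1  q2 
 * q1   q3  q3 
 * q2   q4  q3 
 * q3   q5  q5 
 * q4   q5  q6 
 * q5   q6  q6 
   q6   q6  q6 
(> = start, * = accepting)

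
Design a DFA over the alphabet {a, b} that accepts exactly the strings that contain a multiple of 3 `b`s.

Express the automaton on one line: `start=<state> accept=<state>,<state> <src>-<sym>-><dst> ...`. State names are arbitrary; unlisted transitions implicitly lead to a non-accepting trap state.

The only thing that matters is how many `b`s have appeared, reduced mod 3. Use one state per residue: q0 for 0, …, q2 for 2. Reading `b` moves to the next residue; anything else stays put. q0 is accepting.
        a   b  
>* q0   q0  q1 
   q1   q1  q2 
   q2   q2  q0 
(> = start, * = accepting)

start=q0 accept=q0 q0-a->q0 q0-b->q1 q1-a->q1 q1-b->q2 q2-a->q2 q2-b->q0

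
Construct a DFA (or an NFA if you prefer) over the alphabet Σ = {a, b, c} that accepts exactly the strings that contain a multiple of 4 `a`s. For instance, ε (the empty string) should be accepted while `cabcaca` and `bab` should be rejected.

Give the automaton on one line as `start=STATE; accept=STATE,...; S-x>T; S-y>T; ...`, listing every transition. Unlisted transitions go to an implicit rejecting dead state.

start=s0; accept=s0; s0-a>s1; s0-b>s0; s0-c>s0; s1-a>s2; s1-b>s1; s1-c>s1; s2-a>s3; s2-b>s2; s2-c>s2; s3-a>s0; s3-b>s3; s3-c>s3

Keep the running count of `a`s modulo 4: each `a` advances along the cycle s0 → s1 → s2 → s3 → s0 while other symbols loop. Accept at s0.
4 states suffice.
        a   b   c  
>* s0   s1  s0  s0 
   s1   s2  s1  s1 
   s2   s3  s2  s2 
   s3   s0  s3  s3 
(> = start, * = accepting)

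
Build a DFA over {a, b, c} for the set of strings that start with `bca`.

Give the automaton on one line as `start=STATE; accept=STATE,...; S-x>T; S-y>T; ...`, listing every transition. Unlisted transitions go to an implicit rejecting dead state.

Check the first 3 symbols one by one: s0 through s2 record how many have matched `bca` so far; any wrong symbol goes to the dead state s4. After all 3 match we enter the accepting sink s3.
With 5 states:
        a   b   c  
>  s0   s4  s1  s4 
   s1   s4  s4  s2 
   s2   s3  s4  s4 
 * s3   s3  s3  s3 
   s4   s4  s4  s4 
(> = start, * = accepting)

start=s0; accept=s3; s0-a>s4; s0-b>s1; s0-c>s4; s1-a>s4; s1-b>s4; s1-c>s2; s2-a>s3; s2-b>s4; s2-c>s4; s3-a>s3; s3-b>s3; s3-c>s3; s4-a>s4; s4-b>s4; s4-c>s4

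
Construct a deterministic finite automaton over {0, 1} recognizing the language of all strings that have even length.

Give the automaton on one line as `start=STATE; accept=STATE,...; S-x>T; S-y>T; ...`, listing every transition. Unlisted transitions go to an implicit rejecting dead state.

Only the length mod 2 matters, so use a 2-cycle: from any state, every input symbol moves to the next state, wrapping s1 back to s0. Mark s0 accepting.
With 2 states:
        0   1  
>* s0   s1  s1 
   s1   s0  s0 
(> = start, * = accepting)

start=s0; accept=s0; s0-0>s1; s0-1>s1; s1-0>s0; s1-1>s0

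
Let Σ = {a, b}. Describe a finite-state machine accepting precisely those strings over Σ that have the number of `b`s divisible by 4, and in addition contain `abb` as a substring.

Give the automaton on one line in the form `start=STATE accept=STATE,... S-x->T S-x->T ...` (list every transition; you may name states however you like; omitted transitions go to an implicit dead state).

start=q0 accept=q13 q0-a->q1 q0-b->q2 q1-a->q1 q1-b->q3 q2-a->q4 q2-b->q5 q3-a->q4 q3-b->q6 q4-a->q4 q4-b->q7 q5-a->q8 q5-b->q9 q6-a->q6 q6-b->q10 q7-a->q8 q7-b->q10 q8-a->q8 q8-b->q11 q9-a->q12 q9-b->q0 q10-a->q10 q10-b->q13 q11-a->q12 q11-b->q13 q12-a->q12 q12-b->q14 q13-a->q13 q13-b->q15 q14-a->q1 q14-b->q15 q15-a->q15 q15-b->q6

Build one automaton per condition and run them in lockstep. The first has 4 states tracking the count of `b`s modulo 4; the second has 4 states tracking whether and how much of `abb` has been seen. A product state is a pair (one from each), accepting exactly when both do.
16 states suffice.
          a    b  
>  q0     q1   q2 
   q1     q1   q3 
   q2     q4   q5 
   q3     q4   q6 
   q4     q4   q7 
   q5     q8   q9 
   q6     q6  q10 
   q7     q8  q10 
   q8     q8  q11 
   q9    q12   q0 
   q10   q10  q13 
   q11   q12  q13 
   q12   q12  q14 
 * q13   q13  q15 
   q14    q1  q15 
   q15   q15   q6 
(> = start, * = accepting)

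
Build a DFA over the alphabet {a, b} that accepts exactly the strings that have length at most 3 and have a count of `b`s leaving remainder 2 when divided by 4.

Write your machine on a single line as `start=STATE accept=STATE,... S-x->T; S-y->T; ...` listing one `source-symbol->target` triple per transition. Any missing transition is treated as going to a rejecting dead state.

Handle the two conditions separately and then intersect. One (5 states) tracks the input length, saturating at 4; the other (4 states) tracks the count of `b`s modulo 4. Each combined state is a pair, one component from each; accept when both components accept. Minimizing collapses redundant product states.
7 states suffice.
        a   b  
>  q0   q1  q2 
   q1   q3  q4 
   q2   q4  q5 
   q3   q3  q3 
   q4   q3  q6 
 * q5   q6  q3 
 * q6   q3  q3 
(> = start, * = accepting)

start=q0; accept=q5,q6; q0-a->q1; q0-b->q2; q1-a->q3; q1-b->q4; q2-a->q4; q2-b->q5; q3-a->q3; q3-b->q3; q4-a->q3; q4-b->q6; q5-a->q6; q5-b->q3; q6-a->q3; q6-b->q3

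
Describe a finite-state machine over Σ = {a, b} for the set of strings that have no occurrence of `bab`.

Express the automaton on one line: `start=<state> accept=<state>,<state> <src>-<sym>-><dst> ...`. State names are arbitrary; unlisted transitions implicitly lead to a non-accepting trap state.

start=q0 accept=q0,q1,q2 q0-a->q0 q0-b->q1 q1-a->q2 q1-b->q1 q2-a->q0 q2-b->q3 q3-a->q3 q3-b->q3

Track partial matches of the forbidden pattern `bab`. State q3 is a dead state reached once `bab` has occurred; every other state accepts. q0 means no part of `bab` is currently matched.
4 states suffice.
        a   b  
>* q0   q0  q1 
 * q1   q2  q1 
 * q2   q0  q3 
   q3   q3  q3 
(> = start, * = accepting)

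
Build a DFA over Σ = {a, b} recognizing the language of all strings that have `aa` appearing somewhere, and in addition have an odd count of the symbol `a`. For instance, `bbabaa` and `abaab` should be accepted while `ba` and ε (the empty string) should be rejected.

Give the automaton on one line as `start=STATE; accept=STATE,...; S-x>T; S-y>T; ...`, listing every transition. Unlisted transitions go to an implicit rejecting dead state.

Run two small machines in parallel and take their product. The first has 3 states tracking whether and how much of `aa` has been seen; the second has 2 states tracking the count of `a`s modulo 2. A product state is a pair (one from each), accepting exactly when both do.
6 states suffice.
        a   b  
>  S0   S1  S0 
   S1   S2  S3 
   S2   S4  S2 
   S3   S5  S3 
 * S4   S2  S4 
   S5   S4  S0 
(> = start, * = accepting)

start=S0; accept=S4; S0-a>S1; S0-b>S0; S1-a>S2; S1-b>S3; S2-a>S4; S2-b>S2; S3-a>S5; S3-b>S3; S4-a>S2; S4-b>S4; S5-a>S4; S5-b>S0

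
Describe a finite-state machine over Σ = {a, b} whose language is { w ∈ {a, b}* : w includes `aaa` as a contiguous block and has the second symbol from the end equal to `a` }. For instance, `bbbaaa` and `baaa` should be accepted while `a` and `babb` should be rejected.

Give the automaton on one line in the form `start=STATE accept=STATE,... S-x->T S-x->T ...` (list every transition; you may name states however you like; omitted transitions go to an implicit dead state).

Build one automaton per condition and run them in lockstep. The first has 4 states tracking whether and how much of `aaa` has been seen; the second has 7 states tracking the last 2 symbols read. A product state is a pair (one from each), accepting exactly when both do.
11 states suffice.
          a    b  
>  s0     s1   s2 
   s1     s3   s4 
   s2     s5   s6 
   s3     s7   s4 
   s4     s5   s6 
   s5     s3   s4 
   s6     s5   s6 
 * s7     s7   s8 
 * s8     s9  s10 
   s9     s7   s8 
   s10    s9  s10 
(> = start, * = accepting)

start=s0 accept=s7,s8 s0-a->s1 s0-b->s2 s1-a->s3 s1-b->s4 s2-a->s5 s2-b->s6 s3-a->s7 s3-b->s4 s4-a->s5 s4-b->s6 s5-a->s3 s5-b->s4 s6-a->s5 s6-b->s6 s7-a->s7 s7-b->s8 s8-a->s9 s8-b->s10 s9-a->s7 s9-b->s8 s10-a->s9 s10-b->s10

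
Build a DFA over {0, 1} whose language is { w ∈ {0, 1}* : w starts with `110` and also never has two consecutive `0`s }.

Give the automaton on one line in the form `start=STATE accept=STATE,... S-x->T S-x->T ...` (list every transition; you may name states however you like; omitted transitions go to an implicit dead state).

start=q0 accept=q6,q8 q0-0->q1 q0-1->q2 q1-0->q3 q1-1->q4 q2-0->q1 q2-1->q5 q3-0->q3 q3-1->q3 q4-0->q1 q4-1->q4 q5-0->q6 q5-1->q4 q6-0->q7 q6-1->q8 q7-0->q7 q7-1->q7 q8-0->q6 q8-1->q8

Build one automaton per condition and run them in lockstep. One (5 states) tracks whether the input so far still matches the prefix `110`; the other (3 states) tracks partial matches of the forbidden pattern `00`. Each combined state is a pair, one component from each; accept when both components accept.
A 9-state machine:
        0   1  
>  q0   q1  q2 
   q1   q3  q4 
   q2   q1  q5 
   q3   q3  q3 
   q4   q1  q4 
   q5   q6  q4 
 * q6   q7  q8 
   q7   q7  q7 
 * q8   q6  q8 
(> = start, * = accepting)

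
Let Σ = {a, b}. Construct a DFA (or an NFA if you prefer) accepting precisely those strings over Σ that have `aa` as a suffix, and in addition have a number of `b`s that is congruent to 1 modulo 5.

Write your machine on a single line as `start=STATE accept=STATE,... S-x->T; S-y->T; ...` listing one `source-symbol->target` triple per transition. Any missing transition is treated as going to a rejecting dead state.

start=s0; accept=s4; s0-a->s0; s0-b->s1; s1-a->s2; s1-b->s3; s2-a->s4; s2-b->s3; s3-a->s3; s3-b->s5; s4-a->s4; s4-b->s3; s5-a->s5; s5-b->s6; s6-a->s6; s6-b->s0

Run two small machines in parallel and take their product. One (3 states) tracks how much of the suffix `aa` has currently been matched; the other (5 states) tracks the count of `b`s modulo 5. Each combined state is a pair, one component from each; accept when both components accept. After merging equivalent states the machine shrinks.
A 7-state machine:
        a   b  
>  s0   s0  s1 
   s1   s2  s3 
   s2   s4  s3 
   s3   s3  s5 
 * s4   s4  s3 
   s5   s5  s6 
   s6   s6  s0 
(> = start, * = accepting)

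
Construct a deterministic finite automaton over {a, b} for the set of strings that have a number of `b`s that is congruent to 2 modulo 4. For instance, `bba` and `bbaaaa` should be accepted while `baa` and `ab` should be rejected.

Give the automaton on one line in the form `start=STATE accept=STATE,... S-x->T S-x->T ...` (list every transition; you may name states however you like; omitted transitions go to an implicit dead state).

The only thing that matters is how many `b`s have appeared, reduced mod 4. Use one state per residue: q0 for 0, …, q3 for 3. Reading `b` moves to the next residue; anything else stays put. q2 is accepting.
4 states suffice.
        a   b  
>  q0   q0  q1 
   q1   q1  q2 
 * q2   q2  q3 
   q3   q3  q0 
(> = start, * = accepting)

start=q0 accept=q2 q0-a->q0 q0-b->q1 q1-a->q1 q1-b->q2 q2-a->q2 q2-b->q3 q3-a->q3 q3-b->q0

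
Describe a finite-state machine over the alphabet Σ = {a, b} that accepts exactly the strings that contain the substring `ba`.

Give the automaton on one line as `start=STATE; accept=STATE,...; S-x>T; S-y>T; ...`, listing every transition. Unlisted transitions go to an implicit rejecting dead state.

start=s0; accept=s2; s0-a>s0; s0-b>s1; s1-a>s2; s1-b>s1; s2-a>s2; s2-b>s2

States s0..s1 record the length of the longest prefix of `ba` that matches the current input suffix. Reaching s2 means `ba` has been seen, and we stay there forever. Accept from s2.
With 3 states:
        a   b  
>  s0   s0  s1 
   s1   s2  s1 
 * s2   s2  s2 
(> = start, * = accepting)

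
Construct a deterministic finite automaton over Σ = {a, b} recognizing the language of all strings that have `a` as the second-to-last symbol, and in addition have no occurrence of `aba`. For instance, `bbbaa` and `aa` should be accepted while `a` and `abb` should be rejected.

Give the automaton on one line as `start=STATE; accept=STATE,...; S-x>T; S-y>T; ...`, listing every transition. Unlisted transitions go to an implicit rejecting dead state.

start=s0; accept=s3,s4; s0-a>s1; s0-b>s2; s1-a>s3; s1-b>s4; s2-a>s5; s2-b>s6; s3-a>s3; s3-b>s4; s4-a>s7; s4-b>s6; s5-a>s3; s5-b>s4; s6-a>s5; s6-b>s6; s7-a>s8; s7-b>s9; s8-a>s8; s8-b>s9; s9-a>s7; s9-b>s10; s10-a>s7; s10-b>s10

Run two small machines in parallel and take their product. The first has 7 states tracking the last 2 symbols read; the second has 4 states tracking partial matches of the forbidden pattern `aba`. A product state is a pair (one from each), accepting exactly when both do.
An 11-state machine:
          a    b  
>  s0     s1   s2 
   s1     s3   s4 
   s2     s5   s6 
 * s3     s3   s4 
 * s4     s7   s6 
   s5     s3   s4 
   s6     s5   s6 
   s7     s8   s9 
   s8     s8   s9 
   s9     s7  s10 
   s10    s7  s10 
(> = start, * = accepting)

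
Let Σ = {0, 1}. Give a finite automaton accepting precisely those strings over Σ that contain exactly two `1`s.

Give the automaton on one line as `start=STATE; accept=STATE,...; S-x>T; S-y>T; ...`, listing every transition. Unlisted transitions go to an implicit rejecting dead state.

start=q0; accept=q2; q0-0>q0; q0-1>q1; q1-0>q1; q1-1>q2; q2-0>q2; q2-1>q3; q3-0>q3; q3-1>q3

Only the number of `1`s matters, and only up to 3. Make a chain q0 → q1 → q2 → q3 advanced by each `1` (with q3 absorbing); every other symbol self-loops. The accepting set is {q2}.
With 4 states:
        0   1  
>  q0   q0  q1 
   q1   q1  q2 
 * q2   q2  q3 
   q3   q3  q3 
(> = start, * = accepting)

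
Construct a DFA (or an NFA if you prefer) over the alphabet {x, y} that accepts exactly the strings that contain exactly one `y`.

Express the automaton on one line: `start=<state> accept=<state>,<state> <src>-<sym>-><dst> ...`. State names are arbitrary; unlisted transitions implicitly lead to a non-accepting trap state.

Count `y`s, saturating at 2: state S0 means no `y` yet, S1 means one `y` seen, S2 means more than one. Each `y` increments (capped at S2); other symbols loop. Accept from {S1}.
3 states suffice.
        x   y  
>  S0   S0  S1 
 * S1   S1  S2 
   S2   S2  S2 
(> = start, * = accepting)

start=S0 accept=S1 S0-x->S0 S0-y->S1 S1-x->S1 S1-y->S2 S2-x->S2 S2-y->S2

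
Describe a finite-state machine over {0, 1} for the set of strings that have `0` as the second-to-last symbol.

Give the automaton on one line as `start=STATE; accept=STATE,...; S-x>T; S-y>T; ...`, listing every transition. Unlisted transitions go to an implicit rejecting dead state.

start=s0; accept=s3,s4; s0-0>s1; s0-1>s2; s1-0>s3; s1-1>s4; s2-0>s5; s2-1>s6; s3-0>s3; s3-1>s4; s4-0>s5; s4-1>s6; s5-0>s3; s5-1>s4; s6-0>s5; s6-1>s6

Because acceptance depends on a position counted from the end, the machine has to buffer the most recent 2 symbols. Make each state the string of the last up-to-2 symbols read; on input `x` shift the window left and append `x`. Accept when the buffered window has length 2 and begins with `0`.
        0   1  
>  s0   s1  s2 
   s1   s3  s4 
   s2   s5  s6 
 * s3   s3  s4 
 * s4   s5  s6 
   s5   s3  s4 
   s6   s5  s6 
(> = start, * = accepting)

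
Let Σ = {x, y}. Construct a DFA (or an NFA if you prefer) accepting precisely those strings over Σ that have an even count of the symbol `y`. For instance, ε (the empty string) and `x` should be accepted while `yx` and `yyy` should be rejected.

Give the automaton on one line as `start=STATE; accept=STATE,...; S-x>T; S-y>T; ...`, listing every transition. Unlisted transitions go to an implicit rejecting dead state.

Keep the running count of `y`s modulo 2: each `y` advances along the cycle q0 → q1 → q0 while other symbols loop. Accept at q0.
        x   y  
>* q0   q0  q1 
   q1   q1  q0 
(> = start, * = accepting)

start=q0; accept=q0; q0-x>q0; q0-y>q1; q1-x>q1; q1-y>q0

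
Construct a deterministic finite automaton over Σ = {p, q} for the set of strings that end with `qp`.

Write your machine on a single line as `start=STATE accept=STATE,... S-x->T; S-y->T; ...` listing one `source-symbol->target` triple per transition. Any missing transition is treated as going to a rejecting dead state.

start=S0; accept=S2; S0-p->S0; S0-q->S1; S1-p->S2; S1-q->S1; S2-p->S0; S2-q->S1

Let each state record the length of the longest suffix of the input read so far that is also a prefix of `qp`. S1 means the last symbol is `q`; S2 means the last 2 symbols are `qp`. Accept only at S2, where the string currently ends in `qp`.
With 3 states:
        p   q  
>  S0   S0  S1 
   S1   S2  S1 
 * S2   S0  S1 
(> = start, * = accepting)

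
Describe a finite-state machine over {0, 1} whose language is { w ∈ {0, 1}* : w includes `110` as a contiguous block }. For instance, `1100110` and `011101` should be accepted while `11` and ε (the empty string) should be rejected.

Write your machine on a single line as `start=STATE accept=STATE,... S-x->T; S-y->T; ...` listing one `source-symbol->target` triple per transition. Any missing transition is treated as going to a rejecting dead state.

start=A; accept=D; A-0->A; A-1->B; B-0->A; B-1->C; C-0->D; C-1->C; D-0->D; D-1->D

States A..C record the length of the longest prefix of `110` that matches the current input suffix. Reaching D means `110` has been seen, and we stay there forever. Accept from D.
       0  1 
>  A   A  B 
   B   A  C 
   C   D  C 
 * D   D  D 
(> = start, * = accepting)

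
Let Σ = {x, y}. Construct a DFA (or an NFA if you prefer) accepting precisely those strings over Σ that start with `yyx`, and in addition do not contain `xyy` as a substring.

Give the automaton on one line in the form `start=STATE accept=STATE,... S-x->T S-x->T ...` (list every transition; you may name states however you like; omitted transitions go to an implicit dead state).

start=q0 accept=q6,q8 q0-x->q1 q0-y->q2 q1-x->q1 q1-y->q3 q2-x->q1 q2-y->q4 q3-x->q1 q3-y->q5 q4-x->q6 q4-y->q7 q5-x->q5 q5-y->q5 q6-x->q6 q6-y->q8 q7-x->q1 q7-y->q7 q8-x->q6 q8-y->q9 q9-x->q9 q9-y->q9

Run two small machines in parallel and take their product. The first has 5 states tracking whether the input so far still matches the prefix `yyx`; the second has 4 states tracking partial matches of the forbidden pattern `xyy`. A product state is a pair (one from each), accepting exactly when both do.
A 10-state machine:
        x   y  
>  q0   q1  q2 
   q1   q1  q3 
   q2   q1  q4 
   q3   q1  q5 
   q4   q6  q7 
   q5   q5  q5 
 * q6   q6  q8 
   q7   q1  q7 
 * q8   q6  q9 
   q9   q9  q9 
(> = start, * = accepting)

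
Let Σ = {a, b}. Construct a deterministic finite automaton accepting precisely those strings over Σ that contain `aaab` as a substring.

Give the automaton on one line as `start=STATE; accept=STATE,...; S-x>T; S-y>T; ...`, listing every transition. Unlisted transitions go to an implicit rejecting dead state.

start=q0; accept=q4; q0-a>q1; q0-b>q0; q1-a>q2; q1-b>q0; q2-a>q3; q2-b>q0; q3-a>q3; q3-b>q4; q4-a>q4; q4-b>q4

States q0..q3 record the length of the longest prefix of `aaab` that matches the current input suffix. Reaching q4 means `aaab` has been seen, and we stay there forever. Accept from q4.
With 5 states:
        a   b  
>  q0   q1  q0 
   q1   q2  q0 
   q2   q3  q0 
   q3   q3  q4 
 * q4   q4  q4 
(> = start, * = accepting)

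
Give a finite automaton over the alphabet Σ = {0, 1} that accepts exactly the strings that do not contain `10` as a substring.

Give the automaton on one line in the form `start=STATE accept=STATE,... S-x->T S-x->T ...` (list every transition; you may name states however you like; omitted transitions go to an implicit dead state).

start=S0 accept=S0,S1 S0-0->S0 S0-1->S1 S1-0->S2 S1-1->S1 S2-0->S2 S2-1->S2

This is the complement of 'contains `10`'. Use the same substring-matching states — S0 through S2 holding how much of `10` has just been matched — but flip the accepting set: everything except the trap S2 accepts.
A 3-state machine:
        0   1  
>* S0   S0  S1 
 * S1   S2  S1 
   S2   S2  S2 
(> = start, * = accepting)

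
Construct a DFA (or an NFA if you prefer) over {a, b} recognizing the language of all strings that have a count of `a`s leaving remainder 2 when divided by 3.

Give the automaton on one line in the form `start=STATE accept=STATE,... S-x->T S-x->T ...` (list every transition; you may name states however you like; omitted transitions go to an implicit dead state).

Keep the running count of `a`s modulo 3: each `a` advances along the cycle q0 → q1 → q2 → q0 while other symbols loop. Accept at q2.
A 3-state machine:
        a   b  
>  q0   q1  q0 
   q1   q2  q1 
 * q2   q0  q2 
(> = start, * = accepting)

start=q0 accept=q2 q0-a->q1 q0-b->q0 q1-a->q2 q1-b->q1 q2-a->q0 q2-b->q2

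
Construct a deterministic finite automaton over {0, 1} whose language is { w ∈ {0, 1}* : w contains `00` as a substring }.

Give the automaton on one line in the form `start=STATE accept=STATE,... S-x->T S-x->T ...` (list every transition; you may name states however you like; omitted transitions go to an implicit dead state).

start=S0 accept=S2 S0-0->S1 S0-1->S0 S1-0->S2 S1-1->S0 S2-0->S2 S2-1->S2

States S0..S1 record the length of the longest prefix of `00` that matches the current input suffix. Reaching S2 means `00` has been seen, and we stay there forever. Accept from S2.
3 states suffice.
        0   1  
>  S0   S1  S0 
   S1   S2  S0 
 * S2   S2  S2 
(> = start, * = accepting)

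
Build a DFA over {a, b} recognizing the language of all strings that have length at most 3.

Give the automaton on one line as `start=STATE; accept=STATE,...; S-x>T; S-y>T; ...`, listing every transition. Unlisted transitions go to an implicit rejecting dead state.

Count input length up to 4: every symbol moves from q0 toward q4, which means 'more than 3' and absorbs. Accept from {q0, q1, q2, q3}.
5 states suffice.
        a   b  
>* q0   q1  q1 
 * q1   q2  q2 
 * q2   q3  q3 
 * q3   q4  q4 
   q4   q4  q4 
(> = start, * = accepting)

start=q0; accept=q0,q1,q2,q3; q0-a>q1; q0-b>q1; q1-a>q2; q1-b>q2; q2-a>q3; q2-b>q3; q3-a>q4; q3-b>q4; q4-a>q4; q4-b>q4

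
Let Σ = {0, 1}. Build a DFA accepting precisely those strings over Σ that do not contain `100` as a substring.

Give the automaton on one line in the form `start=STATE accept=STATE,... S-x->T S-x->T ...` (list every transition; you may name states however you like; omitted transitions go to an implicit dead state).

This is the complement of 'contains `100`'. Use the same substring-matching states — S0 through S3 holding how much of `100` has just been matched — but flip the accepting set: everything except the trap S3 accepts.
With 4 states:
        0   1  
>* S0   S0  S1 
 * S1   S2  S1 
 * S2   S3  S1 
   S3   S3  S3 
(> = start, * = accepting)

start=S0 accept=S0,S1,S2 S0-0->S0 S0-1->S1 S1-0->S2 S1-1->S1 S2-0->S3 S2-1->S1 S3-0->S3 S3-1->S3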